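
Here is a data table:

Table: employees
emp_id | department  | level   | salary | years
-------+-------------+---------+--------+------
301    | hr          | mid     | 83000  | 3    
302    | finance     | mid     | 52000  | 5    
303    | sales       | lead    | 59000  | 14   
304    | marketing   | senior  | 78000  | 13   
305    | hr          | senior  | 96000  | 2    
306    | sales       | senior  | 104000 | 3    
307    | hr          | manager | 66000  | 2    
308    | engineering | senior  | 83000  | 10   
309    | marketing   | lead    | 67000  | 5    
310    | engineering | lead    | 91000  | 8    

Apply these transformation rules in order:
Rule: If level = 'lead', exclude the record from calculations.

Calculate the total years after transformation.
38

Step 1: Identify records where level = 'lead'
Step 2: The excluded records sum to 27
Step 3: Original total years = 65
Step 4: Remaining total = 65 - 27 = 38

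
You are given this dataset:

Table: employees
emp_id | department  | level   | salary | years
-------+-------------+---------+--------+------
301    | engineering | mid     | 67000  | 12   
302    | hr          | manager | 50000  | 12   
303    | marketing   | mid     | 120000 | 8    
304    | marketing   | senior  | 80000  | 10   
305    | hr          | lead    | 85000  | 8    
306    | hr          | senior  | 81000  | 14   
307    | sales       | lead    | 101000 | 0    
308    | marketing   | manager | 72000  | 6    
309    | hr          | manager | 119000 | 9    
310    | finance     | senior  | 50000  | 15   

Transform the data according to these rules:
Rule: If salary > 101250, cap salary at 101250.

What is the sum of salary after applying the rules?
788500

Step 1: 2 records have salary > 101250
Step 2: These records originally summed to 239000
Step 3: After capping: 2 × 101250 = 202500
Step 4: Unaffected records sum: 586000
Step 5: Final sum = 202500 + 586000 = 788500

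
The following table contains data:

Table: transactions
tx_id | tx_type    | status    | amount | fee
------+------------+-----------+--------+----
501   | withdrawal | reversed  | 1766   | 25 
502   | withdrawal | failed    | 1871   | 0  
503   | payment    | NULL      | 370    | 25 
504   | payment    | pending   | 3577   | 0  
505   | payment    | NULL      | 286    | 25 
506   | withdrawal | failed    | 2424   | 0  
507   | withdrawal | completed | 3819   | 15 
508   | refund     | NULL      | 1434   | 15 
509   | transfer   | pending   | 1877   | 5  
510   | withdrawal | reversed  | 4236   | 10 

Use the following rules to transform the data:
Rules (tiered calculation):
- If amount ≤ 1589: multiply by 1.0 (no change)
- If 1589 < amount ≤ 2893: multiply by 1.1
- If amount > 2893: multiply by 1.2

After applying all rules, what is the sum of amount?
24780.2

Step 1: Tier 1 (amount ≤ 1589): 3 records, sum = 2090 × 1.0 = 2090.0
Step 2: Tier 2 (1589 < amount ≤ 2893): 4 records, sum = 7938 × 1.1 = 8731.8
Step 3: Tier 3 (amount > 2893): 3 records, sum = 11632 × 1.2 = 13958.4
Step 4: Final sum = 2090.0 + 8731.8 + 13958.4 = 24780.2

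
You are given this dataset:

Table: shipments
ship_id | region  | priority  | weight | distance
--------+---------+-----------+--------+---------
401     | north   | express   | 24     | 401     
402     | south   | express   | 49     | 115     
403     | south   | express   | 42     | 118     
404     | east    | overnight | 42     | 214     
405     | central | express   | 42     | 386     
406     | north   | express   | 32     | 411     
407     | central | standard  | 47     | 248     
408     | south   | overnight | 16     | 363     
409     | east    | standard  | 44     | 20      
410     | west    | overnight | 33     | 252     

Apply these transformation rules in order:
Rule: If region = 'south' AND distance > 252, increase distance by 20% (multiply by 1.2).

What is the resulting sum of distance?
2600.6

Step 1: Find records where region = 'south' AND distance > 252
Step 2: 1 records match, summing to 363
Step 3: After multiplier: 363 × 1.2 = 435.6
Step 4: Unaffected records sum: 2165
Step 5: Final sum = 435.6 + 2165 = 2600.6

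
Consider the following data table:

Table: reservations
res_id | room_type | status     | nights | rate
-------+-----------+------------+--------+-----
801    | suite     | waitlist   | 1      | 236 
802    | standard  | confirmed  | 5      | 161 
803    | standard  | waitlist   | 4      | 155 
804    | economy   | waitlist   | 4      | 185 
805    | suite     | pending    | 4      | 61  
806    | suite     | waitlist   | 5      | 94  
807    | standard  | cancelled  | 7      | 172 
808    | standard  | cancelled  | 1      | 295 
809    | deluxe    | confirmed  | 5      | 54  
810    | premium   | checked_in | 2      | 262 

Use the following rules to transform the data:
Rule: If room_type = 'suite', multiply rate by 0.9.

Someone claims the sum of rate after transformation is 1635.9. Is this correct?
Yes, the result is correct.

Step 1: Calculate the correct sum after transformation
Step 2: Apply multiplier 0.9 to records where room_type = 'suite'
Step 3: Correct result = 1635.9
Step 4: Claimed result = 1635.9
Step 5: 1635.9 = 1635.9 ✓
Conclusion: The claimed result is correct.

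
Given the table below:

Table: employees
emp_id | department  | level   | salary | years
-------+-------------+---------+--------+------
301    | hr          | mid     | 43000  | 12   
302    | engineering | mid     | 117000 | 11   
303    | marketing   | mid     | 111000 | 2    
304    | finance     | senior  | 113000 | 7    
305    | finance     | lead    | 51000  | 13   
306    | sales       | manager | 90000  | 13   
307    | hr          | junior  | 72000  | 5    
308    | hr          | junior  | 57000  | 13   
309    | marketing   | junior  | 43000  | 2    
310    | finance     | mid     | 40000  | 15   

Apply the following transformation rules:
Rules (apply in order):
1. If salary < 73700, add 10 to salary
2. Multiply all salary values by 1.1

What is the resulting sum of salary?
810766.0

Step 1: Apply Rule 1 - Add 10 to records with salary < 73700
  - 6 records affected: 306000 + (6 × 10) = 306060
  - Unaffected records: 431000
  - Sum after Rule 1: 737060
Step 2: Apply Rule 2 - Multiply all by 1.1
  - 737060 × 1.1 = 810766.0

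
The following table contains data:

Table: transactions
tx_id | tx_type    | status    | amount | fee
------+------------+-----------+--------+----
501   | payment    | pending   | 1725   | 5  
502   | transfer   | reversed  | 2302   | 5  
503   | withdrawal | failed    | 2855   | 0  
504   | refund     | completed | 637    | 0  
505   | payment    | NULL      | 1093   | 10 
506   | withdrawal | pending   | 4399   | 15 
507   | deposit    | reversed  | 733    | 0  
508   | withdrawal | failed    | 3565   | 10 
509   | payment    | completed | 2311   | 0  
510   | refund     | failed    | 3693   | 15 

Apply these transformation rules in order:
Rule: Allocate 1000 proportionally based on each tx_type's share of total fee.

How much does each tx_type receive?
deposit: 0.0, payment: 250.0, refund: 250.0, transfer: 83.33, withdrawal: 416.67

Step 1: Calculate total fee = 60
Step 2: Calculate each tx_type's proportion:
  deposit: 0/60 = 0.00% → 0.0
  payment: 15/60 = 25.00% → 250.0
  refund: 15/60 = 25.00% → 250.0
  transfer: 5/60 = 8.33% → 83.33
  withdrawal: 25/60 = 41.67% → 416.67
Step 3: Verify: sum of allocations ≈ 1000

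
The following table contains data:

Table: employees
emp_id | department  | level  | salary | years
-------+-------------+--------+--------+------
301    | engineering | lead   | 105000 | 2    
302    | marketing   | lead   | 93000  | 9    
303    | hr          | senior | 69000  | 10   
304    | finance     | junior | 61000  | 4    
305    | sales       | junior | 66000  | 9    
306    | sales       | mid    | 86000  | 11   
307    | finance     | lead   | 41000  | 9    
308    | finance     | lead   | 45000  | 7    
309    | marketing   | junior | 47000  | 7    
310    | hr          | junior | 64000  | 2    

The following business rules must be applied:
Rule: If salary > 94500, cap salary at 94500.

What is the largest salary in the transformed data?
94500

Step 1: Original maximum salary = 105000
Step 2: Apply cap at 94500
Step 3: 1 records had salary > 94500 and were capped
Step 4: Maximum after transformation = 94500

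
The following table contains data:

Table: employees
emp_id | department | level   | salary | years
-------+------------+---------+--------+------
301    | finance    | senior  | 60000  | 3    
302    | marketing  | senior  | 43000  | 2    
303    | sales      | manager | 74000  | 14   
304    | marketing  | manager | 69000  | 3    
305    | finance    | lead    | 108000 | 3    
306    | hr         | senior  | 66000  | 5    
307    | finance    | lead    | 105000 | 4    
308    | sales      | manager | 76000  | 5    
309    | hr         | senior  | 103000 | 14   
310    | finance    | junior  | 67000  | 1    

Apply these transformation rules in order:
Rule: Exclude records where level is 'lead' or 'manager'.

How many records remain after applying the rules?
5

Step 1: Count records to exclude
  - 2 (lead) + 3 (manager) = 5 records
Step 2: Total records: 10
Step 3: Remaining = 10 - 5 = 5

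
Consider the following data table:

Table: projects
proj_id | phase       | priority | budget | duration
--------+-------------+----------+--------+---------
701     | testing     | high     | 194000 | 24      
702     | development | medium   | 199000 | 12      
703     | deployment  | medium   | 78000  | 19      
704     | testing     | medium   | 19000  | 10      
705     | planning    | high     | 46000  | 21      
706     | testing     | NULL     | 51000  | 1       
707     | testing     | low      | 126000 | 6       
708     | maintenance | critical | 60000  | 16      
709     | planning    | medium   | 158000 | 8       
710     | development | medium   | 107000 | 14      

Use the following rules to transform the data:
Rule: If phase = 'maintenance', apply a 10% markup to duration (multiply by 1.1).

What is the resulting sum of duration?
132.6

Step 1: Records with phase = 'maintenance' have total duration = 16
Step 2: Apply multiplier: 16 × 1.1 = 17.6
Step 3: Other records total: 115
Step 4: Final sum = 17.6 + 115 = 132.6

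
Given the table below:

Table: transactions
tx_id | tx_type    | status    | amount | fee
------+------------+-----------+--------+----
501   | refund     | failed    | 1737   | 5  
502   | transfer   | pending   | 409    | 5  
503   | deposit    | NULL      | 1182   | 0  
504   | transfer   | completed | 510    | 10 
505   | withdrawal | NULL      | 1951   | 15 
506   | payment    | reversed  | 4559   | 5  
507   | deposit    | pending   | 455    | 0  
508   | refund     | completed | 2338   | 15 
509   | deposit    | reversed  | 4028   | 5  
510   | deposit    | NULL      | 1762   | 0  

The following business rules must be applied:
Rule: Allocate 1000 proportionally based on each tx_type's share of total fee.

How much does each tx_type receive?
deposit: 83.33, payment: 83.33, refund: 333.33, transfer: 250.0, withdrawal: 250.0

Step 1: Calculate total fee = 60
Step 2: Calculate each tx_type's proportion:
  deposit: 5/60 = 8.33% → 83.33
  payment: 5/60 = 8.33% → 83.33
  refund: 20/60 = 33.33% → 333.33
  transfer: 15/60 = 25.00% → 250.0
  withdrawal: 15/60 = 25.00% → 250.0
Step 3: Verify: sum of allocations ≈ 1000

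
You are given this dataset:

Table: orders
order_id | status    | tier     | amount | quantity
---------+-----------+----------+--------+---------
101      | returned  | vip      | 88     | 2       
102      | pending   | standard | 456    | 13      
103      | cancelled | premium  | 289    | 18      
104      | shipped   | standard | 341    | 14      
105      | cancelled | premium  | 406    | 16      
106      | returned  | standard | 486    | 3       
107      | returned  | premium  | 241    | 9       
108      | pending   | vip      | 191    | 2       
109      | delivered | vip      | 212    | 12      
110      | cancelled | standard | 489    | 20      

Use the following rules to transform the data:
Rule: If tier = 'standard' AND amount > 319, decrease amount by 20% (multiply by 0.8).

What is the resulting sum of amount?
2844.6

Step 1: Find records where tier = 'standard' AND amount > 319
Step 2: 4 records match, summing to 1772
Step 3: After multiplier: 1772 × 0.8 = 1417.6
Step 4: Unaffected records sum: 1427
Step 5: Final sum = 1417.6 + 1427 = 2844.6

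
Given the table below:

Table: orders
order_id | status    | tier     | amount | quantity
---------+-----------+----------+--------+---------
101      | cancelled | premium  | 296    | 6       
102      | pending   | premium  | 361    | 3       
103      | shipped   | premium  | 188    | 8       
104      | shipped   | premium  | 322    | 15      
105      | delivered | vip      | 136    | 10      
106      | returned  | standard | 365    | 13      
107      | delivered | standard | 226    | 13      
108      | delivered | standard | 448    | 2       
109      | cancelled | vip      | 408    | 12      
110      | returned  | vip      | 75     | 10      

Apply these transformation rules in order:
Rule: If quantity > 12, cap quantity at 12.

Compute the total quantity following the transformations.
87

Step 1: 3 records have quantity > 12
Step 2: These records originally summed to 41
Step 3: After capping: 3 × 12 = 36
Step 4: Unaffected records sum: 51
Step 5: Final sum = 36 + 51 = 87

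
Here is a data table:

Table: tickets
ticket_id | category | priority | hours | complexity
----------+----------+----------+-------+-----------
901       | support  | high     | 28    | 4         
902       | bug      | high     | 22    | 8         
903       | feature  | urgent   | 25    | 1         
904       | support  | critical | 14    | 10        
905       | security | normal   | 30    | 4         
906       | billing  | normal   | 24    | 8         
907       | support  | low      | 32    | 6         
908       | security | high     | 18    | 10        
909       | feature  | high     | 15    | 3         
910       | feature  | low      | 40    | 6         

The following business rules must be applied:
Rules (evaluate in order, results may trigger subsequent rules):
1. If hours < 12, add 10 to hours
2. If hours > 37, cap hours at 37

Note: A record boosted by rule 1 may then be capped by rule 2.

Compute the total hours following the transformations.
245

Step 1: Apply rule 1 to records with hours < 12
  - 0 records get bonus of 10
  - Of these, 0 records then exceed 37 and get capped
Step 2: Apply rule 2 to records with hours > 37
  - 1 records (original) are capped
Step 3: Calculate final sum = 245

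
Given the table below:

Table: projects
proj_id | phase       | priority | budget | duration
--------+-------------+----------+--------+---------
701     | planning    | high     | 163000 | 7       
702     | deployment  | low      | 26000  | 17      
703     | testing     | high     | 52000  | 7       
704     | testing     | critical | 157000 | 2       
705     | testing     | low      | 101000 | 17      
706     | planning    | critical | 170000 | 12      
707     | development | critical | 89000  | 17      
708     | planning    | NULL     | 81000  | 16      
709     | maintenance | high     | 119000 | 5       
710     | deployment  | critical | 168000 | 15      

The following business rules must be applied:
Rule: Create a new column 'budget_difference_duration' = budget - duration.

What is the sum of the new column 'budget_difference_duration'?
1125885

Step 1: For each record, compute budget - duration
Example calculations:
  163000 - 7 = 162993
  26000 - 17 = 25983
  52000 - 7 = 51993
  ...
Step 2: Sum all derived values
Step 3: Total = 1125885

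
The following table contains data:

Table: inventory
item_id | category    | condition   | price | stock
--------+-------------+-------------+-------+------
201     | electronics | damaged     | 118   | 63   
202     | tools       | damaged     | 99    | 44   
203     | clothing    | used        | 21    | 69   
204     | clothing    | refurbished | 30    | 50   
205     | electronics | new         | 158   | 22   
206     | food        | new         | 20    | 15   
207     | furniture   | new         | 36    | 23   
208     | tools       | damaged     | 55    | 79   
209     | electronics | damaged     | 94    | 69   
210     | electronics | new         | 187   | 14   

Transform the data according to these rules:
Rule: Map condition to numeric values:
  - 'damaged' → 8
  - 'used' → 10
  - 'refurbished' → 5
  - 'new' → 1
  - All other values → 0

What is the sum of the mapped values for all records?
51

Step 1: Apply mapping to each record
Step 2: Count by status:
  'damaged': 4 records × 8 = 32
  'used': 1 records × 10 = 10
  'refurbished': 1 records × 5 = 5
  'new': 4 records × 1 = 4
Step 3: Sum all mapped values = 51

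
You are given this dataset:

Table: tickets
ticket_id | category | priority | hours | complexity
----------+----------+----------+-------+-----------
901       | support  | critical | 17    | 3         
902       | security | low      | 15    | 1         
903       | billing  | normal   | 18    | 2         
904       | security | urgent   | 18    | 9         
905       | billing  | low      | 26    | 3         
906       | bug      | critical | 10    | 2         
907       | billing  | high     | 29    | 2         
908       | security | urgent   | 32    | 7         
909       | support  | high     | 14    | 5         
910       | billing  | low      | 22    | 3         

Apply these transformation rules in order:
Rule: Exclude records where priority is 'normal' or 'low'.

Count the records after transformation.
6

Step 1: Count records to exclude
  - 1 (normal) + 3 (low) = 4 records
Step 2: Total records: 10
Step 3: Remaining = 10 - 4 = 6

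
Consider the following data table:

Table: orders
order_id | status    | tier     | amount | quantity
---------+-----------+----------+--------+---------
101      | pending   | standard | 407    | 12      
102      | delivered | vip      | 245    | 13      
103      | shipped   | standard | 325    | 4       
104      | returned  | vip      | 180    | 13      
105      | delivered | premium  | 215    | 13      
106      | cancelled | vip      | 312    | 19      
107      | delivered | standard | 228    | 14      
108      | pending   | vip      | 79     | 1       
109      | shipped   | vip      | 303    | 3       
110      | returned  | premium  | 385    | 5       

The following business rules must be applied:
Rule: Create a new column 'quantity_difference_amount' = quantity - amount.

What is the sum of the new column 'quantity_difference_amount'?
-2582

Step 1: For each record, compute quantity - amount
Example calculations:
  12 - 407 = -395
  13 - 245 = -232
  4 - 325 = -321
  ...
Step 2: Sum all derived values
Step 3: Total = -2582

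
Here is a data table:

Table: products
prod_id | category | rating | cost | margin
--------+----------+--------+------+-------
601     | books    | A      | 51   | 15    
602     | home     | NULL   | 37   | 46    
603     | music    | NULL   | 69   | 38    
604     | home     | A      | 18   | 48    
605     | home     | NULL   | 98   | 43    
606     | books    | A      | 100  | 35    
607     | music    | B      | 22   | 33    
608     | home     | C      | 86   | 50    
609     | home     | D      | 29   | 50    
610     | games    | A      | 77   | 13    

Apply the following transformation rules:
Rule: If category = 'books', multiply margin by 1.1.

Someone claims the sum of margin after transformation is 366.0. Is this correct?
No, the correct result is 376.0.

Step 1: Calculate the correct sum after transformation
Step 2: Apply multiplier 1.1 to records where category = 'books'
Step 3: Correct result = 376.0
Step 4: Claimed result = 366.0
Step 5: 376.0 ≠ 366.0
Conclusion: The claimed result is incorrect. The correct answer is 376.0.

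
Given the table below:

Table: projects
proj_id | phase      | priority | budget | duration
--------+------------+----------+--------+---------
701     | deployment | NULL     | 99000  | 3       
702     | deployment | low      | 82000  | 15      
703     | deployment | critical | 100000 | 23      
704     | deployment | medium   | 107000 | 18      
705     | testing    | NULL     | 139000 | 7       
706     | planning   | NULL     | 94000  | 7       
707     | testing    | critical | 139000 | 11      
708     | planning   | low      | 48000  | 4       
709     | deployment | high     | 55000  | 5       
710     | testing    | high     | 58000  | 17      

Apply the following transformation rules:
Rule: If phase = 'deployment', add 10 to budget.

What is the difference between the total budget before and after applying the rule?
50

Step 1: Original sum of budget = 921000
Step 2: 5 records have phase = 'deployment'
Step 3: Each affected record changes by 10
Step 4: Total change = 5 × 10 = 50
Step 5: New sum = 921000 + 50 = 921050
Step 6: Difference = |921050 - 921000| = 50
        (Sum increased by 50)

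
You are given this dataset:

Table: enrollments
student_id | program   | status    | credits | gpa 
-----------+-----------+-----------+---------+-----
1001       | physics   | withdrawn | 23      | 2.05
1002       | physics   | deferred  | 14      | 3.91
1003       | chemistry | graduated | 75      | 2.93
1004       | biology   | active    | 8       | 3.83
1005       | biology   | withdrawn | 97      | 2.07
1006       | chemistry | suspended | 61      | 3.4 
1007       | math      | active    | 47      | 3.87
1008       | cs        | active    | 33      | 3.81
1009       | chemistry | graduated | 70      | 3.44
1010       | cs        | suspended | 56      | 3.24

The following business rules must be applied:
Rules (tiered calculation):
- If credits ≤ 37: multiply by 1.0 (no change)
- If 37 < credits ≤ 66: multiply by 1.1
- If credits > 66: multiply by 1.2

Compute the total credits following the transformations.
548.8

Step 1: Tier 1 (credits ≤ 37): 4 records, sum = 78 × 1.0 = 78.0
Step 2: Tier 2 (37 < credits ≤ 66): 3 records, sum = 164 × 1.1 = 180.4
Step 3: Tier 3 (credits > 66): 3 records, sum = 242 × 1.2 = 290.4
Step 4: Final sum = 78.0 + 180.4 + 290.4 = 548.8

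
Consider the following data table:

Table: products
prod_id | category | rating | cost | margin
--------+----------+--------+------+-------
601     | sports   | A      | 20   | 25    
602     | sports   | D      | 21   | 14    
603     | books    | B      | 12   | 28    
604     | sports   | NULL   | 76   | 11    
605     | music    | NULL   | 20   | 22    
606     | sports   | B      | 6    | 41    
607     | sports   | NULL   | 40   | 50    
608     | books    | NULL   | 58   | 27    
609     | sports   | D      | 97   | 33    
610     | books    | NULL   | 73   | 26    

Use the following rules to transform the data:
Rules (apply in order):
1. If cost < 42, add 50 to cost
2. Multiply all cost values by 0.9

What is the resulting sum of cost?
650.7

Step 1: Apply Rule 1 - Add 50 to records with cost < 42
  - 6 records affected: 119 + (6 × 50) = 419
  - Unaffected records: 304
  - Sum after Rule 1: 723
Step 2: Apply Rule 2 - Multiply all by 0.9
  - 723 × 0.9 = 650.7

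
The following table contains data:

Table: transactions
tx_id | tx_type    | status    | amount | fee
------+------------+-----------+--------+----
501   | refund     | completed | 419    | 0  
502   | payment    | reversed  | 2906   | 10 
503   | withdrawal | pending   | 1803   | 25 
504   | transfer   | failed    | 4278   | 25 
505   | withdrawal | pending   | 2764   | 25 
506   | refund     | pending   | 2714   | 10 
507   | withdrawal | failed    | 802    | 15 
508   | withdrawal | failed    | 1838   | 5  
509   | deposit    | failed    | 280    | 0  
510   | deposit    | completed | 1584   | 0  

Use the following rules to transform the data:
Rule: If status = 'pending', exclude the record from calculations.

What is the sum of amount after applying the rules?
12107

Step 1: Identify records where status = 'pending'
Step 2: The excluded records sum to 7281
Step 3: Original total amount = 19388
Step 4: Remaining total = 19388 - 7281 = 12107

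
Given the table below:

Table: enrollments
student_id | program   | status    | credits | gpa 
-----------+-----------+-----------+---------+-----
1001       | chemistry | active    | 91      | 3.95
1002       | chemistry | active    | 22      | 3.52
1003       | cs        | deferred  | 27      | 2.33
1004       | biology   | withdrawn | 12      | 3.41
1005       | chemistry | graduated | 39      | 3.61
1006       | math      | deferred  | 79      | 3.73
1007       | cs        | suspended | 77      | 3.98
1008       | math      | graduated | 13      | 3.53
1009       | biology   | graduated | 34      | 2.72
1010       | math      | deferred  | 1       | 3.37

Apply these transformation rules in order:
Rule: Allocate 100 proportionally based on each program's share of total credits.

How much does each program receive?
biology: 11.65, chemistry: 38.48, cs: 26.33, math: 23.54

Step 1: Calculate total credits = 395
Step 2: Calculate each program's proportion:
  biology: 46/395 = 11.65% → 11.65
  chemistry: 152/395 = 38.48% → 38.48
  cs: 104/395 = 26.33% → 26.33
  math: 93/395 = 23.54% → 23.54
Step 3: Verify: sum of allocations ≈ 100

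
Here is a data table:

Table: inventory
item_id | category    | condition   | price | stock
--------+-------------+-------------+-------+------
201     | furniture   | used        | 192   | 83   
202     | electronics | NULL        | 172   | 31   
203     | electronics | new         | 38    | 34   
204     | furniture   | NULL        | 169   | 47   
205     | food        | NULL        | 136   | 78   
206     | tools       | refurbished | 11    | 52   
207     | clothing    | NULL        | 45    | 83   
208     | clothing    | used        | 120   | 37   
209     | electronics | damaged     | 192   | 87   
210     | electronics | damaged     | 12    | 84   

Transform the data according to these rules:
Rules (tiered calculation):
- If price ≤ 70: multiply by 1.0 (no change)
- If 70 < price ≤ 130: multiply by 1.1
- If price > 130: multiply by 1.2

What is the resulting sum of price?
1271.2

Step 1: Tier 1 (price ≤ 70): 4 records, sum = 106 × 1.0 = 106.0
Step 2: Tier 2 (70 < price ≤ 130): 1 records, sum = 120 × 1.1 = 132.0
Step 3: Tier 3 (price > 130): 5 records, sum = 861 × 1.2 = 1033.2
Step 4: Final sum = 106.0 + 132.0 + 1033.2 = 1271.2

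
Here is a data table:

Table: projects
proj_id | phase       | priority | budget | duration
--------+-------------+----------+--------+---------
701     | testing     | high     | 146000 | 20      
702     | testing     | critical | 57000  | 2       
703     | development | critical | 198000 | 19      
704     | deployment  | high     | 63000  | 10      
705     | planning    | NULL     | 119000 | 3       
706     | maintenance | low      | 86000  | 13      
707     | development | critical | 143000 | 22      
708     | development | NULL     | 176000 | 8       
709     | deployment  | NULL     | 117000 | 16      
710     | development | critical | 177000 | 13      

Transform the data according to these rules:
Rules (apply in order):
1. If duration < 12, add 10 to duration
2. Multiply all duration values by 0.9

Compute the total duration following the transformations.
149.4

Step 1: Apply Rule 1 - Add 10 to records with duration < 12
  - 4 records affected: 23 + (4 × 10) = 63
  - Unaffected records: 103
  - Sum after Rule 1: 166
Step 2: Apply Rule 2 - Multiply all by 0.9
  - 166 × 0.9 = 149.4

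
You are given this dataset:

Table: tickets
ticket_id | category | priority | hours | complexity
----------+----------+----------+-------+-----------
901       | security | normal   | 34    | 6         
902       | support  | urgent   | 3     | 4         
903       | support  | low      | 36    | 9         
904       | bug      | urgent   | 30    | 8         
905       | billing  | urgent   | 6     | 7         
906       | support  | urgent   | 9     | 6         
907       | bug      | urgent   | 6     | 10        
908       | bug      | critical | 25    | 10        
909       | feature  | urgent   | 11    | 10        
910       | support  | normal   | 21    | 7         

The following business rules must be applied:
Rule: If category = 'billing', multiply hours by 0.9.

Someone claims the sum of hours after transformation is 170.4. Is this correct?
No, the correct result is 180.4.

Step 1: Calculate the correct sum after transformation
Step 2: Apply multiplier 0.9 to records where category = 'billing'
Step 3: Correct result = 180.4
Step 4: Claimed result = 170.4
Step 5: 180.4 ≠ 170.4
Conclusion: The claimed result is incorrect. The correct answer is 180.4.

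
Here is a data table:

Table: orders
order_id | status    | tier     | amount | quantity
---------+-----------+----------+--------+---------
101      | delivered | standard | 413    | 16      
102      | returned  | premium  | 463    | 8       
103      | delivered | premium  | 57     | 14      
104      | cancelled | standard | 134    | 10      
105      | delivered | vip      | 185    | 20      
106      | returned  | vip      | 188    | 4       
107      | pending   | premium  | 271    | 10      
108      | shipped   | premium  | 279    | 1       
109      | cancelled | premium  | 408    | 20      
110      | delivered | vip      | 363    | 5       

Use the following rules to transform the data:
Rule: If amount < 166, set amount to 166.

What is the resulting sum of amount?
2902

Step 1: 2 records have amount < 166
Step 2: These records originally summed to 191
Step 3: After setting to minimum: 2 × 166 = 332
Step 4: Unaffected records sum: 2570
Step 5: Final sum = 332 + 2570 = 2902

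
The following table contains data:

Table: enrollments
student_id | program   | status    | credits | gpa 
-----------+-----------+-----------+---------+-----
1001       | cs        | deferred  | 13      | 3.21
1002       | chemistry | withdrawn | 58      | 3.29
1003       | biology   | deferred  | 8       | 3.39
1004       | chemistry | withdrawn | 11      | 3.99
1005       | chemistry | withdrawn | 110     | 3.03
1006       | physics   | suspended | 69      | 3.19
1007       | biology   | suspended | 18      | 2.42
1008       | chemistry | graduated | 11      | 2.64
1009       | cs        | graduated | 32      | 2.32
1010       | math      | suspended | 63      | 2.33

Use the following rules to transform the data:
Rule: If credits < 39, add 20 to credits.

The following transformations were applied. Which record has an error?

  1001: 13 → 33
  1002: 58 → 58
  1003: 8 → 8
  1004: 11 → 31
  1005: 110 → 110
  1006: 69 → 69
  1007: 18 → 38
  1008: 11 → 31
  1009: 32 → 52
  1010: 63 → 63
Record 1003 has an error. The correct transformed value should be 28, not 8.

Step 1: Check each record against the rule
Step 2: Record 1003 has credits = 8
Step 3: Since 8 < 39, the bonus should have been applied
Step 4: Correct value = 28, but claimed value = 8
Conclusion: Record 1003 has the error.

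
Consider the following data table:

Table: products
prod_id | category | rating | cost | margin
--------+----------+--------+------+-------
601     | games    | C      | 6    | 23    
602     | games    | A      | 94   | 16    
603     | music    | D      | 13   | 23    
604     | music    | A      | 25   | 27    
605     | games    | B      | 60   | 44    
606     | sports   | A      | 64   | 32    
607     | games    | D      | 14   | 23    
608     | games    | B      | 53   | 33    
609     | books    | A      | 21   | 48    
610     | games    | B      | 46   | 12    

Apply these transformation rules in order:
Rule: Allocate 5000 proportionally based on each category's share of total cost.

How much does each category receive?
books: 265.15, games: 3446.97, music: 479.8, sports: 808.08

Step 1: Calculate total cost = 396
Step 2: Calculate each category's proportion:
  books: 21/396 = 5.30% → 265.15
  games: 273/396 = 68.94% → 3446.97
  music: 38/396 = 9.60% → 479.8
  sports: 64/396 = 16.16% → 808.08
Step 3: Verify: sum of allocations ≈ 5000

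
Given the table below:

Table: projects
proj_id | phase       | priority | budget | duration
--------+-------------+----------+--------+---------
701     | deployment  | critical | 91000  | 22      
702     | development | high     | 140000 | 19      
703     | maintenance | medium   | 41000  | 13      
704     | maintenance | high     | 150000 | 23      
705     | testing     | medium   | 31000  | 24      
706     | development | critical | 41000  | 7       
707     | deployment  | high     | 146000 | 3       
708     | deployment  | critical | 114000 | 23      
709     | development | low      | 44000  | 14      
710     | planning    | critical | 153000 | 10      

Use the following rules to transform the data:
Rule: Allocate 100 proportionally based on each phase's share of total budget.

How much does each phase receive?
deployment: 36.91, development: 23.66, maintenance: 20.08, planning: 16.09, testing: 3.26

Step 1: Calculate total budget = 951000
Step 2: Calculate each phase's proportion:
  deployment: 351000/951000 = 36.91% → 36.91
  development: 225000/951000 = 23.66% → 23.66
  maintenance: 191000/951000 = 20.08% → 20.08
  planning: 153000/951000 = 16.09% → 16.09
  testing: 31000/951000 = 3.26% → 3.26
Step 3: Verify: sum of allocations ≈ 100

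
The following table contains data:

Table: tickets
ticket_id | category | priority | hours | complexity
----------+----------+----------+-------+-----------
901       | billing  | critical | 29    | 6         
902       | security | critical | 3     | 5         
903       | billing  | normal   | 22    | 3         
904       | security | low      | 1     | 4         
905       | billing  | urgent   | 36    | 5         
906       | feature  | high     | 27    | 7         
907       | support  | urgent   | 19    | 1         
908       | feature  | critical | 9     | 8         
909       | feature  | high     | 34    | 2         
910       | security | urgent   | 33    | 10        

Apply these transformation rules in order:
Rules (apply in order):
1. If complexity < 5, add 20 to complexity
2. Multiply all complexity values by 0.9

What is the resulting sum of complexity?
117.9

Step 1: Apply Rule 1 - Add 20 to records with complexity < 5
  - 4 records affected: 10 + (4 × 20) = 90
  - Unaffected records: 41
  - Sum after Rule 1: 131
Step 2: Apply Rule 2 - Multiply all by 0.9
  - 131 × 0.9 = 117.9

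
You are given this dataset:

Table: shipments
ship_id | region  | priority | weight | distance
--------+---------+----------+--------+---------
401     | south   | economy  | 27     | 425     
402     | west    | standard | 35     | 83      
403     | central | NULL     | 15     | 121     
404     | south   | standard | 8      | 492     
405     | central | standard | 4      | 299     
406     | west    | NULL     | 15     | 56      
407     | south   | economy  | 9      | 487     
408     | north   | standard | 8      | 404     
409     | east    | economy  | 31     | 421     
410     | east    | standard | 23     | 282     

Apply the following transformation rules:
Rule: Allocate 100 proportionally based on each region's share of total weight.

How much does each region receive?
central: 10.86, east: 30.86, north: 4.57, south: 25.14, west: 28.57

Step 1: Calculate total weight = 175
Step 2: Calculate each region's proportion:
  central: 19/175 = 10.86% → 10.86
  east: 54/175 = 30.86% → 30.86
  north: 8/175 = 4.57% → 4.57
  south: 44/175 = 25.14% → 25.14
  west: 50/175 = 28.57% → 28.57
Step 3: Verify: sum of allocations ≈ 100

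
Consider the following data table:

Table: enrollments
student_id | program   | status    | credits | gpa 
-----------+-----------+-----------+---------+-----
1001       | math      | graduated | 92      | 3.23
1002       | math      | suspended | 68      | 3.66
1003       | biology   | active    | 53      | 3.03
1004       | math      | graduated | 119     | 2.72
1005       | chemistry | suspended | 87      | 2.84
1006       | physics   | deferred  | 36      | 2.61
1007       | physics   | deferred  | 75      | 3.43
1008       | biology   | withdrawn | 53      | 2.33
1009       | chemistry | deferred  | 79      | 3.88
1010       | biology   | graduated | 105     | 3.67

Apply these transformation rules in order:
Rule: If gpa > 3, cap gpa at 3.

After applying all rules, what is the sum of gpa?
28.5

Step 1: 6 records have gpa > 3
Step 2: These records originally summed to 20.9
Step 3: After capping: 6 × 3 = 18
Step 4: Unaffected records sum: 10.5
Step 5: Final sum = 18 + 10.5 = 28.5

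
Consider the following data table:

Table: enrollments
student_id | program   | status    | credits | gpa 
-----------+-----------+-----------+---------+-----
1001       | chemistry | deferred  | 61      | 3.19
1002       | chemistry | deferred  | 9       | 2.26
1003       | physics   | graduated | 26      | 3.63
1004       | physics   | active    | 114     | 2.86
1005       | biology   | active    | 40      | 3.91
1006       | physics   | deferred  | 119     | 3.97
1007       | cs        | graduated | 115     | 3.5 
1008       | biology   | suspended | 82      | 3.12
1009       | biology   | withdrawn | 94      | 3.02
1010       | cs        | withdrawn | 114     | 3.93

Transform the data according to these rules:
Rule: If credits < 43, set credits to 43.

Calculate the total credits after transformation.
828

Step 1: 3 records have credits < 43
Step 2: These records originally summed to 75
Step 3: After setting to minimum: 3 × 43 = 129
Step 4: Unaffected records sum: 699
Step 5: Final sum = 129 + 699 = 828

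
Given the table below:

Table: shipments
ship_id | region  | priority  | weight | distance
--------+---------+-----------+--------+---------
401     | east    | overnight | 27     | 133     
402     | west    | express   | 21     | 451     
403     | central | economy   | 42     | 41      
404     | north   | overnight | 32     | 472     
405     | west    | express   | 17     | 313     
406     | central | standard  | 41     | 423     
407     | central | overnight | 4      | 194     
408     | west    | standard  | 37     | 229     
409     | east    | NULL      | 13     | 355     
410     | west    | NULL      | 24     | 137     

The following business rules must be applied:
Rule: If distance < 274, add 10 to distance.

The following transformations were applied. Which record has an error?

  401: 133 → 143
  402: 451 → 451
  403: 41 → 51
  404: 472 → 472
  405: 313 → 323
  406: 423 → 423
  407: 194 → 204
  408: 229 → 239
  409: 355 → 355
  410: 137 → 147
Record 405 has an error. The correct transformed value should be 313, not 323.

Step 1: Check each record against the rule
Step 2: Record 405 has distance = 313
Step 3: Since 313 >= 274, the bonus should not have been applied
Step 4: Correct value = 313, but claimed value = 323
Conclusion: Record 405 has the error.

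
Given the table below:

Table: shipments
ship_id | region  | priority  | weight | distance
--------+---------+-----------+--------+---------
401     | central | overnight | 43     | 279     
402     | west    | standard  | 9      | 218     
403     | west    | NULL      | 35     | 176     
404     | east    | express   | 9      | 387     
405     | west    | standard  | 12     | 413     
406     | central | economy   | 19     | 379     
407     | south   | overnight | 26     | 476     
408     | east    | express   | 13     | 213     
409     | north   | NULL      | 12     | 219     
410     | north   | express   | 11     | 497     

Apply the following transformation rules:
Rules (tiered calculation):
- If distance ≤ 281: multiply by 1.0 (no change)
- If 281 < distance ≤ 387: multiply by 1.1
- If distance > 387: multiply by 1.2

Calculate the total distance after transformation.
3610.8

Step 1: Tier 1 (distance ≤ 281): 5 records, sum = 1105 × 1.0 = 1105.0
Step 2: Tier 2 (281 < distance ≤ 387): 2 records, sum = 766 × 1.1 = 842.6
Step 3: Tier 3 (distance > 387): 3 records, sum = 1386 × 1.2 = 1663.2
Step 4: Final sum = 1105.0 + 842.6 + 1663.2 = 3610.8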